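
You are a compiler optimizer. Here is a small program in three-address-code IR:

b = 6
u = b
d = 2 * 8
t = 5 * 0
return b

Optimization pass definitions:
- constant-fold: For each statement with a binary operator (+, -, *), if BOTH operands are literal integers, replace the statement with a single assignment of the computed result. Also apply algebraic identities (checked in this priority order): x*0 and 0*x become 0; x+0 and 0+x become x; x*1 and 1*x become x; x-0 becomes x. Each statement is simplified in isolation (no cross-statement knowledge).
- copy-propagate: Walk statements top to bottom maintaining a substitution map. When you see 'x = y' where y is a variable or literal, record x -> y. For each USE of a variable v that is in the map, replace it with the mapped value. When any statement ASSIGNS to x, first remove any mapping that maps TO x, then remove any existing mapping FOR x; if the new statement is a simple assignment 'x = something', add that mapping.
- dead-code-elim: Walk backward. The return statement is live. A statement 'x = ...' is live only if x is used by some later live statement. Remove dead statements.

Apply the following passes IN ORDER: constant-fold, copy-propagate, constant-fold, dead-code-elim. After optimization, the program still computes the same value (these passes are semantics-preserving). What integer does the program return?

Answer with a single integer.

Answer: 6

Derivation:
Initial IR:
  b = 6
  u = b
  d = 2 * 8
  t = 5 * 0
  return b
After constant-fold (5 stmts):
  b = 6
  u = b
  d = 16
  t = 0
  return b
After copy-propagate (5 stmts):
  b = 6
  u = 6
  d = 16
  t = 0
  return 6
After constant-fold (5 stmts):
  b = 6
  u = 6
  d = 16
  t = 0
  return 6
After dead-code-elim (1 stmts):
  return 6
Evaluate:
  b = 6  =>  b = 6
  u = b  =>  u = 6
  d = 2 * 8  =>  d = 16
  t = 5 * 0  =>  t = 0
  return b = 6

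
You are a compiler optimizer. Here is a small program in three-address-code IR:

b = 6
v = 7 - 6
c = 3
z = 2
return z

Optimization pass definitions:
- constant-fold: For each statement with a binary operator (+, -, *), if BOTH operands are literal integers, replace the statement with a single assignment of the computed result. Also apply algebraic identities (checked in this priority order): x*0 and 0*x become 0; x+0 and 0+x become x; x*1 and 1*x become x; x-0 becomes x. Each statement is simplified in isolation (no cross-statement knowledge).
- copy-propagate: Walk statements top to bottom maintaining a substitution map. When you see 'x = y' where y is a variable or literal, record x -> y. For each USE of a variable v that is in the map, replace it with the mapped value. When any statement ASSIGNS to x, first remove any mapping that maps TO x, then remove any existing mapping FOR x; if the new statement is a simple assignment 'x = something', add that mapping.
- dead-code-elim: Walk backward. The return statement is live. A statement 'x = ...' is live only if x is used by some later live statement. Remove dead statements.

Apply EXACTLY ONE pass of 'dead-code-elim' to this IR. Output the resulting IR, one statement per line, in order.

Answer: z = 2
return z

Derivation:
Applying dead-code-elim statement-by-statement:
  [5] return z  -> KEEP (return); live=['z']
  [4] z = 2  -> KEEP; live=[]
  [3] c = 3  -> DEAD (c not live)
  [2] v = 7 - 6  -> DEAD (v not live)
  [1] b = 6  -> DEAD (b not live)
Result (2 stmts):
  z = 2
  return z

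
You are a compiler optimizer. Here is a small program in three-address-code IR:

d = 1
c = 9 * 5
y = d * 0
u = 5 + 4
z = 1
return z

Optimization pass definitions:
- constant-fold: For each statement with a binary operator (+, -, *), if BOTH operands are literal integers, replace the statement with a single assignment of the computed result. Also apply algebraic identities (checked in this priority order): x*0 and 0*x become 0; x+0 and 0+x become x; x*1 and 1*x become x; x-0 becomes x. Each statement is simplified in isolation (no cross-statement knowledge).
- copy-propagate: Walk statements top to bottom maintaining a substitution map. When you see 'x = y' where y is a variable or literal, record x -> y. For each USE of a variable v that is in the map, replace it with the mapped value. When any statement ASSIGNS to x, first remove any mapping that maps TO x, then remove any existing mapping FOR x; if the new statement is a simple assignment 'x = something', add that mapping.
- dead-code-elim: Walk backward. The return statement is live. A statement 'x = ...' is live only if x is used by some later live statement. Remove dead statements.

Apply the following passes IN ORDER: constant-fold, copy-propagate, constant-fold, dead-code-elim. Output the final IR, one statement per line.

Initial IR:
  d = 1
  c = 9 * 5
  y = d * 0
  u = 5 + 4
  z = 1
  return z
After constant-fold (6 stmts):
  d = 1
  c = 45
  y = 0
  u = 9
  z = 1
  return z
After copy-propagate (6 stmts):
  d = 1
  c = 45
  y = 0
  u = 9
  z = 1
  return 1
After constant-fold (6 stmts):
  d = 1
  c = 45
  y = 0
  u = 9
  z = 1
  return 1
After dead-code-elim (1 stmts):
  return 1

Answer: return 1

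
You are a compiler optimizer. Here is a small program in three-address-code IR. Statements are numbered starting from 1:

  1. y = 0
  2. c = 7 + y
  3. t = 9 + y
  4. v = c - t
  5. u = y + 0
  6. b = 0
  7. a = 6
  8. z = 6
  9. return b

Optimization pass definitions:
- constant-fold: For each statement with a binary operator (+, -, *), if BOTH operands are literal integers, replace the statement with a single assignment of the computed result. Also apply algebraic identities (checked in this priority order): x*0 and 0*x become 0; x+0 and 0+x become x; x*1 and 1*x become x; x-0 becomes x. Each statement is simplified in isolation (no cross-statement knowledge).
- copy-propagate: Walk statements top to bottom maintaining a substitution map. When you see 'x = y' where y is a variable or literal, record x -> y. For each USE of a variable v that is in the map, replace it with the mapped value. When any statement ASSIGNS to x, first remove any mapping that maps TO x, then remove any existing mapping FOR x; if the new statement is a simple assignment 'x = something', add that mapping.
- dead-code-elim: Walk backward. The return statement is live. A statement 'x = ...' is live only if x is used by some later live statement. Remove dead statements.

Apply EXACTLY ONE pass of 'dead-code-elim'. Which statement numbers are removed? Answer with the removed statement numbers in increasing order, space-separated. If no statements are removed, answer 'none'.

Answer: 1 2 3 4 5 7 8

Derivation:
Backward liveness scan:
Stmt 1 'y = 0': DEAD (y not in live set [])
Stmt 2 'c = 7 + y': DEAD (c not in live set [])
Stmt 3 't = 9 + y': DEAD (t not in live set [])
Stmt 4 'v = c - t': DEAD (v not in live set [])
Stmt 5 'u = y + 0': DEAD (u not in live set [])
Stmt 6 'b = 0': KEEP (b is live); live-in = []
Stmt 7 'a = 6': DEAD (a not in live set ['b'])
Stmt 8 'z = 6': DEAD (z not in live set ['b'])
Stmt 9 'return b': KEEP (return); live-in = ['b']
Removed statement numbers: [1, 2, 3, 4, 5, 7, 8]
Surviving IR:
  b = 0
  return b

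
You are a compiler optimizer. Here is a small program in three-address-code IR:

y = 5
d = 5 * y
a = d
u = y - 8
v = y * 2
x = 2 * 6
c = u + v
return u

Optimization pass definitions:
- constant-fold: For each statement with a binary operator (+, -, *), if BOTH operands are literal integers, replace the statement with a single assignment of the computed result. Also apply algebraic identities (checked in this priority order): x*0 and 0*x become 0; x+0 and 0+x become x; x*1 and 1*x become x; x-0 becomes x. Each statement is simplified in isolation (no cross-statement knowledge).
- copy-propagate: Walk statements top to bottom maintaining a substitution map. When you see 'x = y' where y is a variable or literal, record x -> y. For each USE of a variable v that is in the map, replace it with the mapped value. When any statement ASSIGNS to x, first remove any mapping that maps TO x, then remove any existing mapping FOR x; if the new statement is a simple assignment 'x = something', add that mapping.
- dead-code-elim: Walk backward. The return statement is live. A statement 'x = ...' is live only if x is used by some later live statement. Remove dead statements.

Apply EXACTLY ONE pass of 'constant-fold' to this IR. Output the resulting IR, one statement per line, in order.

Applying constant-fold statement-by-statement:
  [1] y = 5  (unchanged)
  [2] d = 5 * y  (unchanged)
  [3] a = d  (unchanged)
  [4] u = y - 8  (unchanged)
  [5] v = y * 2  (unchanged)
  [6] x = 2 * 6  -> x = 12
  [7] c = u + v  (unchanged)
  [8] return u  (unchanged)
Result (8 stmts):
  y = 5
  d = 5 * y
  a = d
  u = y - 8
  v = y * 2
  x = 12
  c = u + v
  return u

Answer: y = 5
d = 5 * y
a = d
u = y - 8
v = y * 2
x = 12
c = u + v
return u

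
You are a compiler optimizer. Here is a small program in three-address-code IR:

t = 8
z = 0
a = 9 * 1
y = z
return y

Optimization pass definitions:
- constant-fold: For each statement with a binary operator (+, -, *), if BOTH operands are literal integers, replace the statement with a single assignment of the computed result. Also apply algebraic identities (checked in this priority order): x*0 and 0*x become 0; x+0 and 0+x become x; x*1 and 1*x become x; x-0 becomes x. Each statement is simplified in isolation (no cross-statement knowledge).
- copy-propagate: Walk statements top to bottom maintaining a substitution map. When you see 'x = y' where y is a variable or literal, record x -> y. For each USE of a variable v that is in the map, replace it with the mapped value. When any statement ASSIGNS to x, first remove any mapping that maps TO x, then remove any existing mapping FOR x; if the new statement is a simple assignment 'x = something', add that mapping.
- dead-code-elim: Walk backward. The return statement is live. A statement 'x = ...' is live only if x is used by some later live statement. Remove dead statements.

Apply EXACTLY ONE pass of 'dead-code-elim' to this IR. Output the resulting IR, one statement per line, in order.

Applying dead-code-elim statement-by-statement:
  [5] return y  -> KEEP (return); live=['y']
  [4] y = z  -> KEEP; live=['z']
  [3] a = 9 * 1  -> DEAD (a not live)
  [2] z = 0  -> KEEP; live=[]
  [1] t = 8  -> DEAD (t not live)
Result (3 stmts):
  z = 0
  y = z
  return y

Answer: z = 0
y = z
return y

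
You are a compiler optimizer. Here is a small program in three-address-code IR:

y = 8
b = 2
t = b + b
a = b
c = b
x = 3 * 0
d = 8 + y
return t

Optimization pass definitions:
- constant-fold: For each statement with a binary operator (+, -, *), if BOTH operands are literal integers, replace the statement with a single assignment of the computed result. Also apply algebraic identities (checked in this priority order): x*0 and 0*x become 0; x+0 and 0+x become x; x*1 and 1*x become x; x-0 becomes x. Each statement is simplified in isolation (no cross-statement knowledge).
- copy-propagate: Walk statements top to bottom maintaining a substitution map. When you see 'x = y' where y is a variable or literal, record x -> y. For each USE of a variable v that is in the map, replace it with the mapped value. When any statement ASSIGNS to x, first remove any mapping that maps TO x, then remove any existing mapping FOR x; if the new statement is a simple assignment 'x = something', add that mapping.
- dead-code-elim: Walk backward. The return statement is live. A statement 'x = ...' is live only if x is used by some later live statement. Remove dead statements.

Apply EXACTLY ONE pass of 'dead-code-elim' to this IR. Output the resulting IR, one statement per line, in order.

Answer: b = 2
t = b + b
return t

Derivation:
Applying dead-code-elim statement-by-statement:
  [8] return t  -> KEEP (return); live=['t']
  [7] d = 8 + y  -> DEAD (d not live)
  [6] x = 3 * 0  -> DEAD (x not live)
  [5] c = b  -> DEAD (c not live)
  [4] a = b  -> DEAD (a not live)
  [3] t = b + b  -> KEEP; live=['b']
  [2] b = 2  -> KEEP; live=[]
  [1] y = 8  -> DEAD (y not live)
Result (3 stmts):
  b = 2
  t = b + b
  return t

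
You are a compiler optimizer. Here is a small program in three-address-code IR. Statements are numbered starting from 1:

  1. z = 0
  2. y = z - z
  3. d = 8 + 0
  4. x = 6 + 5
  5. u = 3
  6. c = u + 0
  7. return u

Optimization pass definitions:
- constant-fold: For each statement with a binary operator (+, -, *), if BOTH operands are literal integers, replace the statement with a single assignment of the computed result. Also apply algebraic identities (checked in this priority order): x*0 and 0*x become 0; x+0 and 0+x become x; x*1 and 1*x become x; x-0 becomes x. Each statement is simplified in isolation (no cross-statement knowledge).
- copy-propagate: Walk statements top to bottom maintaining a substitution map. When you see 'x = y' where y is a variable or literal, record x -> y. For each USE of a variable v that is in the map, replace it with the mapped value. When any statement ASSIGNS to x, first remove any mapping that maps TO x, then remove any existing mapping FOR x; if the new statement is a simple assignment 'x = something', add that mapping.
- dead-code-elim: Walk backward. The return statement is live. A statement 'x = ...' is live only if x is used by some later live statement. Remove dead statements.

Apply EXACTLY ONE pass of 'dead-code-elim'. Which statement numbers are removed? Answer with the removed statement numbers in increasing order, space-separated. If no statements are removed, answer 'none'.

Backward liveness scan:
Stmt 1 'z = 0': DEAD (z not in live set [])
Stmt 2 'y = z - z': DEAD (y not in live set [])
Stmt 3 'd = 8 + 0': DEAD (d not in live set [])
Stmt 4 'x = 6 + 5': DEAD (x not in live set [])
Stmt 5 'u = 3': KEEP (u is live); live-in = []
Stmt 6 'c = u + 0': DEAD (c not in live set ['u'])
Stmt 7 'return u': KEEP (return); live-in = ['u']
Removed statement numbers: [1, 2, 3, 4, 6]
Surviving IR:
  u = 3
  return u

Answer: 1 2 3 4 6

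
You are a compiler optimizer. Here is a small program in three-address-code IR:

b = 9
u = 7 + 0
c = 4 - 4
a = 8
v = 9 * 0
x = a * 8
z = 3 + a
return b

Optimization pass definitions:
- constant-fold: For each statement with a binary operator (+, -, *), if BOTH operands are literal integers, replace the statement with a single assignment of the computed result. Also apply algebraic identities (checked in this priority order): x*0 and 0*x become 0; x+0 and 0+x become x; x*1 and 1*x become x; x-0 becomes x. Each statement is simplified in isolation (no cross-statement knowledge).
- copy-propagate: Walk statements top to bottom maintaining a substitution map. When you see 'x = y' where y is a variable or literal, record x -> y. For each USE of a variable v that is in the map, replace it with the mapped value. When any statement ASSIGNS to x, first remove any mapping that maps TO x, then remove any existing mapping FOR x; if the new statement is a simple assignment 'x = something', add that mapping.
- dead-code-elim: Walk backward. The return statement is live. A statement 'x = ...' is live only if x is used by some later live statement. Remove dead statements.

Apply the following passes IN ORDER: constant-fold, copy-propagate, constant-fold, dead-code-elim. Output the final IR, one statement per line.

Answer: return 9

Derivation:
Initial IR:
  b = 9
  u = 7 + 0
  c = 4 - 4
  a = 8
  v = 9 * 0
  x = a * 8
  z = 3 + a
  return b
After constant-fold (8 stmts):
  b = 9
  u = 7
  c = 0
  a = 8
  v = 0
  x = a * 8
  z = 3 + a
  return b
After copy-propagate (8 stmts):
  b = 9
  u = 7
  c = 0
  a = 8
  v = 0
  x = 8 * 8
  z = 3 + 8
  return 9
After constant-fold (8 stmts):
  b = 9
  u = 7
  c = 0
  a = 8
  v = 0
  x = 64
  z = 11
  return 9
After dead-code-elim (1 stmts):
  return 9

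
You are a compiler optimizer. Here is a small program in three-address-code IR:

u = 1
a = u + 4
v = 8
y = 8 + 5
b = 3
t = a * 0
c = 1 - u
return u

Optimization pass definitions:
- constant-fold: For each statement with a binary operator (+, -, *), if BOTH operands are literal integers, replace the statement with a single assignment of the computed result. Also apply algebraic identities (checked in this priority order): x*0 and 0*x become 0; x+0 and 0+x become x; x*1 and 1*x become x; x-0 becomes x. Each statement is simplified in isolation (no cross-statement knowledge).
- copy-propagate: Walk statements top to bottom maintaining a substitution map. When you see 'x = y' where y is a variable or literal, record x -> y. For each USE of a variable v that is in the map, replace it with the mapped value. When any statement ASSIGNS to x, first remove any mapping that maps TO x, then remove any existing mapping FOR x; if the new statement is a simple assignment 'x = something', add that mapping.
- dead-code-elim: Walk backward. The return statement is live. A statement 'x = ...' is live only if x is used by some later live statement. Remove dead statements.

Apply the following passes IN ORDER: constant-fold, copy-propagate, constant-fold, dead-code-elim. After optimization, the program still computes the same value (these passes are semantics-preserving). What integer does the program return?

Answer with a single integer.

Initial IR:
  u = 1
  a = u + 4
  v = 8
  y = 8 + 5
  b = 3
  t = a * 0
  c = 1 - u
  return u
After constant-fold (8 stmts):
  u = 1
  a = u + 4
  v = 8
  y = 13
  b = 3
  t = 0
  c = 1 - u
  return u
After copy-propagate (8 stmts):
  u = 1
  a = 1 + 4
  v = 8
  y = 13
  b = 3
  t = 0
  c = 1 - 1
  return 1
After constant-fold (8 stmts):
  u = 1
  a = 5
  v = 8
  y = 13
  b = 3
  t = 0
  c = 0
  return 1
After dead-code-elim (1 stmts):
  return 1
Evaluate:
  u = 1  =>  u = 1
  a = u + 4  =>  a = 5
  v = 8  =>  v = 8
  y = 8 + 5  =>  y = 13
  b = 3  =>  b = 3
  t = a * 0  =>  t = 0
  c = 1 - u  =>  c = 0
  return u = 1

Answer: 1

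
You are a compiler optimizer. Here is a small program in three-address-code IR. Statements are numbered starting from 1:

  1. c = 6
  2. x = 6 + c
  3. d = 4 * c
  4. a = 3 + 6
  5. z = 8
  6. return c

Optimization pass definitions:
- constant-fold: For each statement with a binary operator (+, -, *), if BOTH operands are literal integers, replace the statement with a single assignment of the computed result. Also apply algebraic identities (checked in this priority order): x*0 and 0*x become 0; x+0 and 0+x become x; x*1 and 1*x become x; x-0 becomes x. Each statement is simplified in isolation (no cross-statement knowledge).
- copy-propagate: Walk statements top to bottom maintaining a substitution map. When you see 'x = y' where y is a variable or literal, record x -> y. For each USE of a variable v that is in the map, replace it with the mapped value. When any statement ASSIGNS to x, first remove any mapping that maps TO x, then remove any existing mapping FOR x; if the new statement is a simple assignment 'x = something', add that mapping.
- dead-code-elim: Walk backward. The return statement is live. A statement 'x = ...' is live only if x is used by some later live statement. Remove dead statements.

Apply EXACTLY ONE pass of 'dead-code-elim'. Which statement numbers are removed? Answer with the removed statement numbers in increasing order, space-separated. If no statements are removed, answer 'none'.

Backward liveness scan:
Stmt 1 'c = 6': KEEP (c is live); live-in = []
Stmt 2 'x = 6 + c': DEAD (x not in live set ['c'])
Stmt 3 'd = 4 * c': DEAD (d not in live set ['c'])
Stmt 4 'a = 3 + 6': DEAD (a not in live set ['c'])
Stmt 5 'z = 8': DEAD (z not in live set ['c'])
Stmt 6 'return c': KEEP (return); live-in = ['c']
Removed statement numbers: [2, 3, 4, 5]
Surviving IR:
  c = 6
  return c

Answer: 2 3 4 5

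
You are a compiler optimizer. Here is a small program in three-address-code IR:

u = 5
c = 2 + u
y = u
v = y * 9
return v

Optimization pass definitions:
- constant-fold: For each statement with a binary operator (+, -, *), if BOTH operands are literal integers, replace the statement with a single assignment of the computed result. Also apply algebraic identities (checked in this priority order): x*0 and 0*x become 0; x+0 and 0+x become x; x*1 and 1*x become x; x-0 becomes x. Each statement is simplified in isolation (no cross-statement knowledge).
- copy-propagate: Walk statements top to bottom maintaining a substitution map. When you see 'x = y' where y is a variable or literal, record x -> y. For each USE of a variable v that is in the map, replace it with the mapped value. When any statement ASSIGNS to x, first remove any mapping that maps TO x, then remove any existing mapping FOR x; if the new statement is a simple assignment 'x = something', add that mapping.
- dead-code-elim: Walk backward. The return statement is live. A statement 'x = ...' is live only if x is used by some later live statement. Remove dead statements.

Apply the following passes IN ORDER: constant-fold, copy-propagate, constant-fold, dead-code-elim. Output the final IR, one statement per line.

Initial IR:
  u = 5
  c = 2 + u
  y = u
  v = y * 9
  return v
After constant-fold (5 stmts):
  u = 5
  c = 2 + u
  y = u
  v = y * 9
  return v
After copy-propagate (5 stmts):
  u = 5
  c = 2 + 5
  y = 5
  v = 5 * 9
  return v
After constant-fold (5 stmts):
  u = 5
  c = 7
  y = 5
  v = 45
  return v
After dead-code-elim (2 stmts):
  v = 45
  return v

Answer: v = 45
return v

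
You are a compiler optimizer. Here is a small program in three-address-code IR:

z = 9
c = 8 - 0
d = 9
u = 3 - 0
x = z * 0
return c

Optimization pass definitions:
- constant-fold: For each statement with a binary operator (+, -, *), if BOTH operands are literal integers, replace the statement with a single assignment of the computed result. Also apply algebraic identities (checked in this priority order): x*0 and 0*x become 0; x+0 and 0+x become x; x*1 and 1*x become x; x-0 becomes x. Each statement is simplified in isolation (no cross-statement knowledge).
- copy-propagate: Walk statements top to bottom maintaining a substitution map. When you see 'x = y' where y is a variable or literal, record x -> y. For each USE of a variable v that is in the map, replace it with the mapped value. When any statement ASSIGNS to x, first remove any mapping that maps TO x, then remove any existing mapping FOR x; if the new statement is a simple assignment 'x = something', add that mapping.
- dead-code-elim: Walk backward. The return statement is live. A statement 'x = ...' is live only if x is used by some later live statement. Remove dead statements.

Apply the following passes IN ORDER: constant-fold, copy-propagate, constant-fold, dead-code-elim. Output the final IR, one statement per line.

Answer: return 8

Derivation:
Initial IR:
  z = 9
  c = 8 - 0
  d = 9
  u = 3 - 0
  x = z * 0
  return c
After constant-fold (6 stmts):
  z = 9
  c = 8
  d = 9
  u = 3
  x = 0
  return c
After copy-propagate (6 stmts):
  z = 9
  c = 8
  d = 9
  u = 3
  x = 0
  return 8
After constant-fold (6 stmts):
  z = 9
  c = 8
  d = 9
  u = 3
  x = 0
  return 8
After dead-code-elim (1 stmts):
  return 8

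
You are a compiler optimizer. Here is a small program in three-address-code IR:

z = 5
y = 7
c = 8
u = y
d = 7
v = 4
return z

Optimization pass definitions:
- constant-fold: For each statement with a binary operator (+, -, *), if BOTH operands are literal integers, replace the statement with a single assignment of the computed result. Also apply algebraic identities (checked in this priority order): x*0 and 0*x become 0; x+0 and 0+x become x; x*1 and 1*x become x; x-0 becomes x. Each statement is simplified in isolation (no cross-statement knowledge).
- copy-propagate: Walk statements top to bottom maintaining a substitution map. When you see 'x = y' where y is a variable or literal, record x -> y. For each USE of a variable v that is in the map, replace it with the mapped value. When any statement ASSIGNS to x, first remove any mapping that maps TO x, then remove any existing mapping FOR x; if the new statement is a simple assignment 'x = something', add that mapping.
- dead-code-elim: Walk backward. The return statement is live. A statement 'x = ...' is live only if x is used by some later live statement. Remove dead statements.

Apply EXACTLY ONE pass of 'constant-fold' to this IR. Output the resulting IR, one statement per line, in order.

Answer: z = 5
y = 7
c = 8
u = y
d = 7
v = 4
return z

Derivation:
Applying constant-fold statement-by-statement:
  [1] z = 5  (unchanged)
  [2] y = 7  (unchanged)
  [3] c = 8  (unchanged)
  [4] u = y  (unchanged)
  [5] d = 7  (unchanged)
  [6] v = 4  (unchanged)
  [7] return z  (unchanged)
Result (7 stmts):
  z = 5
  y = 7
  c = 8
  u = y
  d = 7
  v = 4
  return z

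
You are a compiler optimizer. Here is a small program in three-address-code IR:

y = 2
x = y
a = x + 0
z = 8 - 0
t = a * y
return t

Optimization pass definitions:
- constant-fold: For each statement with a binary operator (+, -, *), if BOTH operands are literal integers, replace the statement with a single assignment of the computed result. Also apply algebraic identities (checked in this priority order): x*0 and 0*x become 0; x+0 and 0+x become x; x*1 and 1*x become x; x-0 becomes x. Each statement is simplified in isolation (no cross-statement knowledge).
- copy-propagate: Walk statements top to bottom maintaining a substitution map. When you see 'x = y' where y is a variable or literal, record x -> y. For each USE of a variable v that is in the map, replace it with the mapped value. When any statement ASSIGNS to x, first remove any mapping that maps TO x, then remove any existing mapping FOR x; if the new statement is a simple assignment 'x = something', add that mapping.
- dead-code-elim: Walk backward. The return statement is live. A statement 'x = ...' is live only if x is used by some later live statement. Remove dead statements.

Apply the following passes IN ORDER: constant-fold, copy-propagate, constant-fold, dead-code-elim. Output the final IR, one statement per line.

Answer: t = 4
return t

Derivation:
Initial IR:
  y = 2
  x = y
  a = x + 0
  z = 8 - 0
  t = a * y
  return t
After constant-fold (6 stmts):
  y = 2
  x = y
  a = x
  z = 8
  t = a * y
  return t
After copy-propagate (6 stmts):
  y = 2
  x = 2
  a = 2
  z = 8
  t = 2 * 2
  return t
After constant-fold (6 stmts):
  y = 2
  x = 2
  a = 2
  z = 8
  t = 4
  return t
After dead-code-elim (2 stmts):
  t = 4
  return t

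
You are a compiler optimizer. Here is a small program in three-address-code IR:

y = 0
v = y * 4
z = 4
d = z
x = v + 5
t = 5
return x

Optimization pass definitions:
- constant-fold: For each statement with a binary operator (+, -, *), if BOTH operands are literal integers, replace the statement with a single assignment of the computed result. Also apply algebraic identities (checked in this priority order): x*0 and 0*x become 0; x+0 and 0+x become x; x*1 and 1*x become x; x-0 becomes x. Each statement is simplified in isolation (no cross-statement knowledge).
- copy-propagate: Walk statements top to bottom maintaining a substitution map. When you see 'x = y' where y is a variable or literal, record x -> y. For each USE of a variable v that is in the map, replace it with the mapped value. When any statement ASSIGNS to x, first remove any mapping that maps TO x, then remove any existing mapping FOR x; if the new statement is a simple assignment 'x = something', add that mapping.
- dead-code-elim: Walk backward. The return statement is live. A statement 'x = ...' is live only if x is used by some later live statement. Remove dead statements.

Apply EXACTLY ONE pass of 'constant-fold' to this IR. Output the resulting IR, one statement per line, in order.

Answer: y = 0
v = y * 4
z = 4
d = z
x = v + 5
t = 5
return x

Derivation:
Applying constant-fold statement-by-statement:
  [1] y = 0  (unchanged)
  [2] v = y * 4  (unchanged)
  [3] z = 4  (unchanged)
  [4] d = z  (unchanged)
  [5] x = v + 5  (unchanged)
  [6] t = 5  (unchanged)
  [7] return x  (unchanged)
Result (7 stmts):
  y = 0
  v = y * 4
  z = 4
  d = z
  x = v + 5
  t = 5
  return x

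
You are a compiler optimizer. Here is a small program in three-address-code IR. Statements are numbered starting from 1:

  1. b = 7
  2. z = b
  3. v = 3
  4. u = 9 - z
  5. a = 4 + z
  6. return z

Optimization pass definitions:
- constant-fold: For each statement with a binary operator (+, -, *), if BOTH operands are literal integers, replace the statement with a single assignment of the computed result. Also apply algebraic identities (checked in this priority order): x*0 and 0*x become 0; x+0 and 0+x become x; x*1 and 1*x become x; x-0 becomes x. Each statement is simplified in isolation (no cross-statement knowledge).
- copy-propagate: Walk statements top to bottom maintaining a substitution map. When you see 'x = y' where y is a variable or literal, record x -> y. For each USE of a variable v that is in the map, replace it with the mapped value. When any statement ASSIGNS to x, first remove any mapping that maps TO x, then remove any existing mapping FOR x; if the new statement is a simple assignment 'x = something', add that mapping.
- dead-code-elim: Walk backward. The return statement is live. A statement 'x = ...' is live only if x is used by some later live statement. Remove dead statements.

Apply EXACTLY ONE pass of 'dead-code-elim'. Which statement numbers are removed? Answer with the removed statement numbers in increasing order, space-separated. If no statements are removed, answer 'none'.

Answer: 3 4 5

Derivation:
Backward liveness scan:
Stmt 1 'b = 7': KEEP (b is live); live-in = []
Stmt 2 'z = b': KEEP (z is live); live-in = ['b']
Stmt 3 'v = 3': DEAD (v not in live set ['z'])
Stmt 4 'u = 9 - z': DEAD (u not in live set ['z'])
Stmt 5 'a = 4 + z': DEAD (a not in live set ['z'])
Stmt 6 'return z': KEEP (return); live-in = ['z']
Removed statement numbers: [3, 4, 5]
Surviving IR:
  b = 7
  z = b
  return z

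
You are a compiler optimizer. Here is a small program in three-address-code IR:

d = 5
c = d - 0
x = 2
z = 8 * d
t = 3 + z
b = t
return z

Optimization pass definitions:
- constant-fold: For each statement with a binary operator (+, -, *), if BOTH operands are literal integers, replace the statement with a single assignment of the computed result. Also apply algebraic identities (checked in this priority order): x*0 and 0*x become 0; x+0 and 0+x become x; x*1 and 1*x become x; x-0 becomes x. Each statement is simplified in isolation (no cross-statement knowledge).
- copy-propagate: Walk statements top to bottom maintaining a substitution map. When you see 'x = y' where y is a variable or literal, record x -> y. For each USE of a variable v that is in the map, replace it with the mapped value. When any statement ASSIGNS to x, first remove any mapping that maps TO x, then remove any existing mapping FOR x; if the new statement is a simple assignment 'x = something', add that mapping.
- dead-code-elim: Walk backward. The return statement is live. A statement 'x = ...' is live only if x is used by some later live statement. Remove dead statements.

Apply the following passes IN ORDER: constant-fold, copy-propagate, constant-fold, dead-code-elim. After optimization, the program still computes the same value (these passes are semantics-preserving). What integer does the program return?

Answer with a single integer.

Answer: 40

Derivation:
Initial IR:
  d = 5
  c = d - 0
  x = 2
  z = 8 * d
  t = 3 + z
  b = t
  return z
After constant-fold (7 stmts):
  d = 5
  c = d
  x = 2
  z = 8 * d
  t = 3 + z
  b = t
  return z
After copy-propagate (7 stmts):
  d = 5
  c = 5
  x = 2
  z = 8 * 5
  t = 3 + z
  b = t
  return z
After constant-fold (7 stmts):
  d = 5
  c = 5
  x = 2
  z = 40
  t = 3 + z
  b = t
  return z
After dead-code-elim (2 stmts):
  z = 40
  return z
Evaluate:
  d = 5  =>  d = 5
  c = d - 0  =>  c = 5
  x = 2  =>  x = 2
  z = 8 * d  =>  z = 40
  t = 3 + z  =>  t = 43
  b = t  =>  b = 43
  return z = 40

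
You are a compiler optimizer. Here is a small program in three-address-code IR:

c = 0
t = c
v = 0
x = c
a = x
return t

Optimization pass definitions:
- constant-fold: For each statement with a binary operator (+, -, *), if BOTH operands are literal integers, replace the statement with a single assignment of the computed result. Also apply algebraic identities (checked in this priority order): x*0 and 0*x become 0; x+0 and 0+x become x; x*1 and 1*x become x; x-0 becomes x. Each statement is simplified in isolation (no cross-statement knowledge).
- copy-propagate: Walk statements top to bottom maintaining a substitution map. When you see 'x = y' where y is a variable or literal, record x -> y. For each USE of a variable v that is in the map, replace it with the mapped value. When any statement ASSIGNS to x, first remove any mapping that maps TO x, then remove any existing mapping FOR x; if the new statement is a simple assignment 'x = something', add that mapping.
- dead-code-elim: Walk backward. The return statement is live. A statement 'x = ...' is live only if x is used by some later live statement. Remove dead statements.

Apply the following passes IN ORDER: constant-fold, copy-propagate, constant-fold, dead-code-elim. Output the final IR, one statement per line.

Answer: return 0

Derivation:
Initial IR:
  c = 0
  t = c
  v = 0
  x = c
  a = x
  return t
After constant-fold (6 stmts):
  c = 0
  t = c
  v = 0
  x = c
  a = x
  return t
After copy-propagate (6 stmts):
  c = 0
  t = 0
  v = 0
  x = 0
  a = 0
  return 0
After constant-fold (6 stmts):
  c = 0
  t = 0
  v = 0
  x = 0
  a = 0
  return 0
After dead-code-elim (1 stmts):
  return 0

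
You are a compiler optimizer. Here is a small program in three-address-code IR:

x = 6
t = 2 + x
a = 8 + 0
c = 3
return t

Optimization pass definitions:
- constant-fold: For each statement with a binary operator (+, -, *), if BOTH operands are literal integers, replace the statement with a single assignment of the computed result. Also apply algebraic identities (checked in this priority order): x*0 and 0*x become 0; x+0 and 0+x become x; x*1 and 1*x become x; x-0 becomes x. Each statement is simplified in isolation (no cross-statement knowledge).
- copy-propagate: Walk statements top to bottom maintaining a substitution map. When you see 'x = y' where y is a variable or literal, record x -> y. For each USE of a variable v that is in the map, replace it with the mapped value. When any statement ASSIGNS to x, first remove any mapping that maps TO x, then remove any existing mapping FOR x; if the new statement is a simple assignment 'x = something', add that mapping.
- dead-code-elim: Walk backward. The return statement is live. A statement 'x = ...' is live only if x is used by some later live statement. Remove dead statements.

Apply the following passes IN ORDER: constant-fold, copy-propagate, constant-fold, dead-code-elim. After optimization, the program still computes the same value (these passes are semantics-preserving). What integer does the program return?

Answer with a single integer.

Initial IR:
  x = 6
  t = 2 + x
  a = 8 + 0
  c = 3
  return t
After constant-fold (5 stmts):
  x = 6
  t = 2 + x
  a = 8
  c = 3
  return t
After copy-propagate (5 stmts):
  x = 6
  t = 2 + 6
  a = 8
  c = 3
  return t
After constant-fold (5 stmts):
  x = 6
  t = 8
  a = 8
  c = 3
  return t
After dead-code-elim (2 stmts):
  t = 8
  return t
Evaluate:
  x = 6  =>  x = 6
  t = 2 + x  =>  t = 8
  a = 8 + 0  =>  a = 8
  c = 3  =>  c = 3
  return t = 8

Answer: 8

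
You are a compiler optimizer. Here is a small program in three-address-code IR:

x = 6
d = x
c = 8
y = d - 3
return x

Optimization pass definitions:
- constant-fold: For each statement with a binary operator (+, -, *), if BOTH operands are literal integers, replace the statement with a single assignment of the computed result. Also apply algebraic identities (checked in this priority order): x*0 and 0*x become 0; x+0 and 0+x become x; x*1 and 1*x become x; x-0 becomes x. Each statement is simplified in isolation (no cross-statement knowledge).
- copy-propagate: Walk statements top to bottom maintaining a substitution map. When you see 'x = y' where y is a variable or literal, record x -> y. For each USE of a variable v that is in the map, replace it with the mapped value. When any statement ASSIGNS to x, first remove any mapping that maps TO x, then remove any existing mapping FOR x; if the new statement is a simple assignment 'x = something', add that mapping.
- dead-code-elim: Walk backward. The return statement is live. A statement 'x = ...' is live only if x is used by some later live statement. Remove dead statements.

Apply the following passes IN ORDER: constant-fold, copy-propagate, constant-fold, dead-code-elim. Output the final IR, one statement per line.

Answer: return 6

Derivation:
Initial IR:
  x = 6
  d = x
  c = 8
  y = d - 3
  return x
After constant-fold (5 stmts):
  x = 6
  d = x
  c = 8
  y = d - 3
  return x
After copy-propagate (5 stmts):
  x = 6
  d = 6
  c = 8
  y = 6 - 3
  return 6
After constant-fold (5 stmts):
  x = 6
  d = 6
  c = 8
  y = 3
  return 6
After dead-code-elim (1 stmts):
  return 6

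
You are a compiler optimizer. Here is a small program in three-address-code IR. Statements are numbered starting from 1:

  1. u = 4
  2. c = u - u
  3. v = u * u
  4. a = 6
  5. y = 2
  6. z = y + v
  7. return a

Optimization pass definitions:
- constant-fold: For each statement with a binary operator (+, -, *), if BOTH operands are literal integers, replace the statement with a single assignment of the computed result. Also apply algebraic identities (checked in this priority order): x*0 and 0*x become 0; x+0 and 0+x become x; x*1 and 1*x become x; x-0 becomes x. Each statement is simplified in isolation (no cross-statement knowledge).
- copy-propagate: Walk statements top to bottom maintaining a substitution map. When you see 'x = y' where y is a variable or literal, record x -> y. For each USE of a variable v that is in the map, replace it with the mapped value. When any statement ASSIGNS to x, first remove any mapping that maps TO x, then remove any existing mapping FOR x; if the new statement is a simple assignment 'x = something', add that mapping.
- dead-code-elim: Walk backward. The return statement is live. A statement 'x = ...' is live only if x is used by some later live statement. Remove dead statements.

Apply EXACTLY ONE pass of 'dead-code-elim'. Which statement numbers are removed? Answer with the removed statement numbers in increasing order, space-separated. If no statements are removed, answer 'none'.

Backward liveness scan:
Stmt 1 'u = 4': DEAD (u not in live set [])
Stmt 2 'c = u - u': DEAD (c not in live set [])
Stmt 3 'v = u * u': DEAD (v not in live set [])
Stmt 4 'a = 6': KEEP (a is live); live-in = []
Stmt 5 'y = 2': DEAD (y not in live set ['a'])
Stmt 6 'z = y + v': DEAD (z not in live set ['a'])
Stmt 7 'return a': KEEP (return); live-in = ['a']
Removed statement numbers: [1, 2, 3, 5, 6]
Surviving IR:
  a = 6
  return a

Answer: 1 2 3 5 6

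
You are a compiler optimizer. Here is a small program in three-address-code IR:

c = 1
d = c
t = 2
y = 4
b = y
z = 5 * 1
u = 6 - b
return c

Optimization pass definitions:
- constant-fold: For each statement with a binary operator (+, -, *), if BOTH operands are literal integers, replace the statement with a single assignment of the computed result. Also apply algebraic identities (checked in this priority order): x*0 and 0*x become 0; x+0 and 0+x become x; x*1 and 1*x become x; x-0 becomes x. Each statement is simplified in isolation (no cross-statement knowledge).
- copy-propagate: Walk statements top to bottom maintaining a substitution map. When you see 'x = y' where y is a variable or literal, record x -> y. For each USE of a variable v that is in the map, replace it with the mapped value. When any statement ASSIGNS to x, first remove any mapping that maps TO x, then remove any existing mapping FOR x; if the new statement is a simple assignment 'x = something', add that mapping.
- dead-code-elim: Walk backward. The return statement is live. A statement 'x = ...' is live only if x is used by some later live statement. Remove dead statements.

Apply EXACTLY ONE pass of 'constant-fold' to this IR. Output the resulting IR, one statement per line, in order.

Answer: c = 1
d = c
t = 2
y = 4
b = y
z = 5
u = 6 - b
return c

Derivation:
Applying constant-fold statement-by-statement:
  [1] c = 1  (unchanged)
  [2] d = c  (unchanged)
  [3] t = 2  (unchanged)
  [4] y = 4  (unchanged)
  [5] b = y  (unchanged)
  [6] z = 5 * 1  -> z = 5
  [7] u = 6 - b  (unchanged)
  [8] return c  (unchanged)
Result (8 stmts):
  c = 1
  d = c
  t = 2
  y = 4
  b = y
  z = 5
  u = 6 - b
  return c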